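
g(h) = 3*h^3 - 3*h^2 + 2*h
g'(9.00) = 677.00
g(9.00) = 1962.00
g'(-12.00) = 1370.00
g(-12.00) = -5640.00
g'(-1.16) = 21.07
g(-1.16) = -11.04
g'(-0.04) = 2.25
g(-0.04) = -0.08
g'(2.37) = 38.33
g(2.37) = 27.83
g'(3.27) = 78.62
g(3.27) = 79.36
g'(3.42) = 86.75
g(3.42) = 91.76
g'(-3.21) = 114.00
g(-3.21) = -136.56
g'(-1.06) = 18.47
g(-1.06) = -9.06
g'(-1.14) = 20.54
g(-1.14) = -10.62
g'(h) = 9*h^2 - 6*h + 2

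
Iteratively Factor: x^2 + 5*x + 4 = (x + 4)*(x + 1)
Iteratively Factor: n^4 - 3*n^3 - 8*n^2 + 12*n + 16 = (n - 2)*(n^3 - n^2 - 10*n - 8) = (n - 2)*(n + 2)*(n^2 - 3*n - 4) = (n - 4)*(n - 2)*(n + 2)*(n + 1)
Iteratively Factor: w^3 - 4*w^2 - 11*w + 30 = (w - 2)*(w^2 - 2*w - 15) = (w - 5)*(w - 2)*(w + 3)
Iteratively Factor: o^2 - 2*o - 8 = (o - 4)*(o + 2)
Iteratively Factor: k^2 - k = (k - 1)*(k)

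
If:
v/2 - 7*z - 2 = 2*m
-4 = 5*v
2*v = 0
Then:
No Solution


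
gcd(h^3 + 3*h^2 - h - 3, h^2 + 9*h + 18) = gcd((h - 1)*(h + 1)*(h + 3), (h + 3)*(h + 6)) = h + 3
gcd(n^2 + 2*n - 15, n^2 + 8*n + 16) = 1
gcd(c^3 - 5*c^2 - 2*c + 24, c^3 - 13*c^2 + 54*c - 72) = c^2 - 7*c + 12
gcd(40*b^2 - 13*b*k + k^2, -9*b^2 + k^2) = 1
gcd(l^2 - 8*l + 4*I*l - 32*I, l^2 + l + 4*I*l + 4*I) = l + 4*I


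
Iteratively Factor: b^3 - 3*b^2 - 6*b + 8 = (b - 4)*(b^2 + b - 2) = (b - 4)*(b - 1)*(b + 2)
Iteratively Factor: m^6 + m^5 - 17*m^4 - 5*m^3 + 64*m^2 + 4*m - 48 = (m + 4)*(m^5 - 3*m^4 - 5*m^3 + 15*m^2 + 4*m - 12) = (m - 2)*(m + 4)*(m^4 - m^3 - 7*m^2 + m + 6) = (m - 2)*(m + 2)*(m + 4)*(m^3 - 3*m^2 - m + 3) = (m - 2)*(m + 1)*(m + 2)*(m + 4)*(m^2 - 4*m + 3) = (m - 2)*(m - 1)*(m + 1)*(m + 2)*(m + 4)*(m - 3)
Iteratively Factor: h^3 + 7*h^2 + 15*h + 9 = (h + 3)*(h^2 + 4*h + 3) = (h + 1)*(h + 3)*(h + 3)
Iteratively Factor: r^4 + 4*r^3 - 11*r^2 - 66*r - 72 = (r + 3)*(r^3 + r^2 - 14*r - 24) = (r + 2)*(r + 3)*(r^2 - r - 12) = (r + 2)*(r + 3)^2*(r - 4)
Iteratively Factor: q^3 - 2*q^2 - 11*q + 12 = (q - 1)*(q^2 - q - 12) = (q - 1)*(q + 3)*(q - 4)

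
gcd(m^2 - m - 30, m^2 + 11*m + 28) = 1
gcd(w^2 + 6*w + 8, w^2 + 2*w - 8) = w + 4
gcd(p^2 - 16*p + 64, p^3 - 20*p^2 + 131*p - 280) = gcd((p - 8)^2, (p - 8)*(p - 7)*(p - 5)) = p - 8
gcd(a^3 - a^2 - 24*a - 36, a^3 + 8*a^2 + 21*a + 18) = a^2 + 5*a + 6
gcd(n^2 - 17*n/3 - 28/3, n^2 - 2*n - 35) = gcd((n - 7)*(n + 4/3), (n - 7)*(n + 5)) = n - 7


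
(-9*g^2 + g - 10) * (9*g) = -81*g^3 + 9*g^2 - 90*g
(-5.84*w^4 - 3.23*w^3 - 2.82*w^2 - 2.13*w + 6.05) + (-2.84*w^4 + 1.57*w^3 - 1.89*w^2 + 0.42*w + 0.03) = -8.68*w^4 - 1.66*w^3 - 4.71*w^2 - 1.71*w + 6.08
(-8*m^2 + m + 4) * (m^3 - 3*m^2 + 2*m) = -8*m^5 + 25*m^4 - 15*m^3 - 10*m^2 + 8*m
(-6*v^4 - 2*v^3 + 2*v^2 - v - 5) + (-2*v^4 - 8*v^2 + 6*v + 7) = -8*v^4 - 2*v^3 - 6*v^2 + 5*v + 2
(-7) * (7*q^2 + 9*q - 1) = -49*q^2 - 63*q + 7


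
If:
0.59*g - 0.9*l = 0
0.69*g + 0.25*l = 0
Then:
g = 0.00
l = 0.00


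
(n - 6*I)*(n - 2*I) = n^2 - 8*I*n - 12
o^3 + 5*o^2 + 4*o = o*(o + 1)*(o + 4)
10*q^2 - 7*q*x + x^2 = (-5*q + x)*(-2*q + x)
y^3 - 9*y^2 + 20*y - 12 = (y - 6)*(y - 2)*(y - 1)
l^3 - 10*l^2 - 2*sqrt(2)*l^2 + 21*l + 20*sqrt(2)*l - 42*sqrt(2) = (l - 7)*(l - 3)*(l - 2*sqrt(2))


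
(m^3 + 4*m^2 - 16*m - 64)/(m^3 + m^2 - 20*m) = (m^2 + 8*m + 16)/(m*(m + 5))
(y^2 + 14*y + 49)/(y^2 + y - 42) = (y + 7)/(y - 6)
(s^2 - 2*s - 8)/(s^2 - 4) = (s - 4)/(s - 2)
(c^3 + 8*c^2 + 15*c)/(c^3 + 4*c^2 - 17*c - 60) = c/(c - 4)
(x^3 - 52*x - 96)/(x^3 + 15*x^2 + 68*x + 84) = (x - 8)/(x + 7)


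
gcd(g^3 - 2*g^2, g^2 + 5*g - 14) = g - 2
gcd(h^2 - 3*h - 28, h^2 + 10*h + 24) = h + 4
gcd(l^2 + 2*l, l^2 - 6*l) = l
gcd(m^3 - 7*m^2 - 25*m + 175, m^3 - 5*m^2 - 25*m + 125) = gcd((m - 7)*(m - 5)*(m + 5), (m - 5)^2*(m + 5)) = m^2 - 25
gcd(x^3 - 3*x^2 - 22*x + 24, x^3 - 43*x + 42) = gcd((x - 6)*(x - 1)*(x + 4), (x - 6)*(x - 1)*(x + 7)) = x^2 - 7*x + 6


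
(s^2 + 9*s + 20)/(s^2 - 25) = (s + 4)/(s - 5)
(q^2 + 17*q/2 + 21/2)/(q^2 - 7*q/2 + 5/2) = (2*q^2 + 17*q + 21)/(2*q^2 - 7*q + 5)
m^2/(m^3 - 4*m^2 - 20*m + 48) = m^2/(m^3 - 4*m^2 - 20*m + 48)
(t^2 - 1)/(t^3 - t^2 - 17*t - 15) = (t - 1)/(t^2 - 2*t - 15)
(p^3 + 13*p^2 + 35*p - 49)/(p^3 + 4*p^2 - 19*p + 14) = (p + 7)/(p - 2)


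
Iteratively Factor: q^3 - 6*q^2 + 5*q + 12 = (q + 1)*(q^2 - 7*q + 12) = (q - 3)*(q + 1)*(q - 4)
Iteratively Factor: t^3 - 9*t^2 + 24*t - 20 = (t - 2)*(t^2 - 7*t + 10) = (t - 2)^2*(t - 5)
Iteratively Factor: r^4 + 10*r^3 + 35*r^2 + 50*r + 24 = (r + 4)*(r^3 + 6*r^2 + 11*r + 6) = (r + 2)*(r + 4)*(r^2 + 4*r + 3) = (r + 2)*(r + 3)*(r + 4)*(r + 1)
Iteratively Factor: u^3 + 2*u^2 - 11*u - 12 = (u + 1)*(u^2 + u - 12) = (u + 1)*(u + 4)*(u - 3)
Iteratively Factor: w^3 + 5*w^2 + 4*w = (w + 1)*(w^2 + 4*w) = (w + 1)*(w + 4)*(w)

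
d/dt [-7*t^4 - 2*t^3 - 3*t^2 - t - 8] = -28*t^3 - 6*t^2 - 6*t - 1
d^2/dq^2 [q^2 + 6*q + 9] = 2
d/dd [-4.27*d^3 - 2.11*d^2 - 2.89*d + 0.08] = -12.81*d^2 - 4.22*d - 2.89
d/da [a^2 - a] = 2*a - 1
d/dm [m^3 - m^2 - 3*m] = 3*m^2 - 2*m - 3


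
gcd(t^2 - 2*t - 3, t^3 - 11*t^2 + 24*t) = t - 3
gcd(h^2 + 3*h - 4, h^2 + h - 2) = h - 1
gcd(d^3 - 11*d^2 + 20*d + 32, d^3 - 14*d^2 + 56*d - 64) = d^2 - 12*d + 32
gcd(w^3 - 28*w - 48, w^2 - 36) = w - 6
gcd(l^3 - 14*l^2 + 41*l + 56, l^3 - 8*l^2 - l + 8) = l^2 - 7*l - 8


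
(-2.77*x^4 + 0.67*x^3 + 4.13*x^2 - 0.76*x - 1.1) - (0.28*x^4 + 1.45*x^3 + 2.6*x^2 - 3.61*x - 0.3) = -3.05*x^4 - 0.78*x^3 + 1.53*x^2 + 2.85*x - 0.8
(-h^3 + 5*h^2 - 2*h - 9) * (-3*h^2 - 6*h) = 3*h^5 - 9*h^4 - 24*h^3 + 39*h^2 + 54*h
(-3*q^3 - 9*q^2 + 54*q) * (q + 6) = -3*q^4 - 27*q^3 + 324*q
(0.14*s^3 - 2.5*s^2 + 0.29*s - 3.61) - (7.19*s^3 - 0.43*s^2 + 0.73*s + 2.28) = -7.05*s^3 - 2.07*s^2 - 0.44*s - 5.89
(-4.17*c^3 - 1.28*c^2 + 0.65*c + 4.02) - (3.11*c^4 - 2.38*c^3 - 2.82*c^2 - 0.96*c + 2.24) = -3.11*c^4 - 1.79*c^3 + 1.54*c^2 + 1.61*c + 1.78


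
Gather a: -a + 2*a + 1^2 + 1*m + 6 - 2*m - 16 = a - m - 9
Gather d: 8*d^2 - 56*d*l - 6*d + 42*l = 8*d^2 + d*(-56*l - 6) + 42*l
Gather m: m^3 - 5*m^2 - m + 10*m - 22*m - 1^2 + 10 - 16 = m^3 - 5*m^2 - 13*m - 7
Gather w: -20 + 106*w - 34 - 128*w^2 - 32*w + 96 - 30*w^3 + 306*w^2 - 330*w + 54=-30*w^3 + 178*w^2 - 256*w + 96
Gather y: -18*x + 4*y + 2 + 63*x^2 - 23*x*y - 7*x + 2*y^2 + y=63*x^2 - 25*x + 2*y^2 + y*(5 - 23*x) + 2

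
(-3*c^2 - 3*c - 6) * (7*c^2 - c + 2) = -21*c^4 - 18*c^3 - 45*c^2 - 12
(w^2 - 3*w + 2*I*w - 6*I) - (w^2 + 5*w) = -8*w + 2*I*w - 6*I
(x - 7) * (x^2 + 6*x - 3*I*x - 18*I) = x^3 - x^2 - 3*I*x^2 - 42*x + 3*I*x + 126*I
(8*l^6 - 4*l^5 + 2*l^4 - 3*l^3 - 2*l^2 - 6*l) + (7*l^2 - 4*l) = 8*l^6 - 4*l^5 + 2*l^4 - 3*l^3 + 5*l^2 - 10*l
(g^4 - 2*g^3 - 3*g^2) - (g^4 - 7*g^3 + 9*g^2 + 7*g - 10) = 5*g^3 - 12*g^2 - 7*g + 10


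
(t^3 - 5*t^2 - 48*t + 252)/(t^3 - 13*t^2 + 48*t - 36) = (t + 7)/(t - 1)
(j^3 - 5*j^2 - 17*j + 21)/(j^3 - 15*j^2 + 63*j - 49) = (j + 3)/(j - 7)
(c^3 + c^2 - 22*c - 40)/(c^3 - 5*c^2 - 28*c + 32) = (c^2 - 3*c - 10)/(c^2 - 9*c + 8)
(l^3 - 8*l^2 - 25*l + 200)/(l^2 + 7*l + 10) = (l^2 - 13*l + 40)/(l + 2)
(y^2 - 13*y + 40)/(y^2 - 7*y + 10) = (y - 8)/(y - 2)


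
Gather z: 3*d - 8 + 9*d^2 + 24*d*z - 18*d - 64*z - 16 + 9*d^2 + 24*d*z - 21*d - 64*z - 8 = 18*d^2 - 36*d + z*(48*d - 128) - 32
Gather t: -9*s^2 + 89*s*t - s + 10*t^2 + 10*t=-9*s^2 - s + 10*t^2 + t*(89*s + 10)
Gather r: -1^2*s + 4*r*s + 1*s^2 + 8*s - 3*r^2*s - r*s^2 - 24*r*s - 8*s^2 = -3*r^2*s + r*(-s^2 - 20*s) - 7*s^2 + 7*s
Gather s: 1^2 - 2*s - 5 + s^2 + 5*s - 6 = s^2 + 3*s - 10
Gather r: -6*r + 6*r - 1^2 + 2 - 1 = 0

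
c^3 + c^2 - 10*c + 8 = (c - 2)*(c - 1)*(c + 4)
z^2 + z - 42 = (z - 6)*(z + 7)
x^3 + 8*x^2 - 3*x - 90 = (x - 3)*(x + 5)*(x + 6)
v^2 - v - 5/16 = (v - 5/4)*(v + 1/4)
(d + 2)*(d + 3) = d^2 + 5*d + 6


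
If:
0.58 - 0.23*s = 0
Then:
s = 2.52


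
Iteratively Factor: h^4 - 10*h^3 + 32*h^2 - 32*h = (h - 4)*(h^3 - 6*h^2 + 8*h) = (h - 4)*(h - 2)*(h^2 - 4*h) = (h - 4)^2*(h - 2)*(h)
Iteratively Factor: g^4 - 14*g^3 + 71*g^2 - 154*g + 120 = (g - 5)*(g^3 - 9*g^2 + 26*g - 24) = (g - 5)*(g - 4)*(g^2 - 5*g + 6) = (g - 5)*(g - 4)*(g - 2)*(g - 3)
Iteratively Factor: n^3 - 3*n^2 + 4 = (n - 2)*(n^2 - n - 2) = (n - 2)*(n + 1)*(n - 2)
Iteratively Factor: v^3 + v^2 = (v + 1)*(v^2) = v*(v + 1)*(v)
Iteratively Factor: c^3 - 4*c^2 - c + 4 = (c - 4)*(c^2 - 1) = (c - 4)*(c - 1)*(c + 1)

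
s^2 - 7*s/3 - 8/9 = (s - 8/3)*(s + 1/3)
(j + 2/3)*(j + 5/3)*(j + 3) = j^3 + 16*j^2/3 + 73*j/9 + 10/3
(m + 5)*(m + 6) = m^2 + 11*m + 30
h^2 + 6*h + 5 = (h + 1)*(h + 5)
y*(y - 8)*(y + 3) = y^3 - 5*y^2 - 24*y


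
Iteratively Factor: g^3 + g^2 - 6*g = (g + 3)*(g^2 - 2*g) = g*(g + 3)*(g - 2)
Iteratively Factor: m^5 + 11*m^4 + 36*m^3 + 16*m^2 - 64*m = (m)*(m^4 + 11*m^3 + 36*m^2 + 16*m - 64) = m*(m + 4)*(m^3 + 7*m^2 + 8*m - 16) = m*(m + 4)^2*(m^2 + 3*m - 4) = m*(m - 1)*(m + 4)^2*(m + 4)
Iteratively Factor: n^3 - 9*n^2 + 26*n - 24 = (n - 4)*(n^2 - 5*n + 6) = (n - 4)*(n - 2)*(n - 3)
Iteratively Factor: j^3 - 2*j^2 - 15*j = (j - 5)*(j^2 + 3*j) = (j - 5)*(j + 3)*(j)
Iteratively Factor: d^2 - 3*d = (d)*(d - 3)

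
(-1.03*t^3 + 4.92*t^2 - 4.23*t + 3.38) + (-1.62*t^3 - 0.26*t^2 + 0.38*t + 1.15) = -2.65*t^3 + 4.66*t^2 - 3.85*t + 4.53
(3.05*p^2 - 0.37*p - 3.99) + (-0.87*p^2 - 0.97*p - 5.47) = 2.18*p^2 - 1.34*p - 9.46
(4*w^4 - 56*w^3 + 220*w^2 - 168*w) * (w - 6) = 4*w^5 - 80*w^4 + 556*w^3 - 1488*w^2 + 1008*w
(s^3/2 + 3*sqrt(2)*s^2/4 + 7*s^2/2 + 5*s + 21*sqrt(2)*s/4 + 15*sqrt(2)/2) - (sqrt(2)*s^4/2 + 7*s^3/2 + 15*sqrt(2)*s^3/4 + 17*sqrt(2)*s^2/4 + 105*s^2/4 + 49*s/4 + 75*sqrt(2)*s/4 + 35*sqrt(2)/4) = -sqrt(2)*s^4/2 - 15*sqrt(2)*s^3/4 - 3*s^3 - 91*s^2/4 - 7*sqrt(2)*s^2/2 - 27*sqrt(2)*s/2 - 29*s/4 - 5*sqrt(2)/4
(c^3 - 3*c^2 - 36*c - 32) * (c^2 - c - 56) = c^5 - 4*c^4 - 89*c^3 + 172*c^2 + 2048*c + 1792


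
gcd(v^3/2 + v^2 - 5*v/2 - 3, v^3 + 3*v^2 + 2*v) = v + 1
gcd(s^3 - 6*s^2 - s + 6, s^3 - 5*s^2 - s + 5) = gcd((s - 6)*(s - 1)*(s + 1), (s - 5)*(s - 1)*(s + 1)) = s^2 - 1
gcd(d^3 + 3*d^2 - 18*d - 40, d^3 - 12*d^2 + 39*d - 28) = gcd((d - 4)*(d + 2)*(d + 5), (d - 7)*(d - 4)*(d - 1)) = d - 4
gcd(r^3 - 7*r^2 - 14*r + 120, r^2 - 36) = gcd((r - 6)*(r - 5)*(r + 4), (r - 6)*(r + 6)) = r - 6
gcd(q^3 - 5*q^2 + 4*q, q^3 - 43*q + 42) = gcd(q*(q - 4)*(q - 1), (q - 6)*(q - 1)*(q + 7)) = q - 1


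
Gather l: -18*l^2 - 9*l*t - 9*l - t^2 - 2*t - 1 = -18*l^2 + l*(-9*t - 9) - t^2 - 2*t - 1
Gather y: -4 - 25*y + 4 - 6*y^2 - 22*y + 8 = -6*y^2 - 47*y + 8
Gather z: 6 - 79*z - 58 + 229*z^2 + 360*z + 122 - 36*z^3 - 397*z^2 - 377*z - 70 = -36*z^3 - 168*z^2 - 96*z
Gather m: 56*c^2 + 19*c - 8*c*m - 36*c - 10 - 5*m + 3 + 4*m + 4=56*c^2 - 17*c + m*(-8*c - 1) - 3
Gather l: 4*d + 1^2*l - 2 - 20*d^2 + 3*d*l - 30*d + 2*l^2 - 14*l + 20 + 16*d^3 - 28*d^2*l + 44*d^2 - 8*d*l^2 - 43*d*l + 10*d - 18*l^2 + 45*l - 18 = 16*d^3 + 24*d^2 - 16*d + l^2*(-8*d - 16) + l*(-28*d^2 - 40*d + 32)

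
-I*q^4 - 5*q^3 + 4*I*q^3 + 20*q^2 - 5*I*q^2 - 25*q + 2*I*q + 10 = (q - 2)*(q - 1)*(q - 5*I)*(-I*q + I)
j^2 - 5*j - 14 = (j - 7)*(j + 2)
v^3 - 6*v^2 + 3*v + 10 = (v - 5)*(v - 2)*(v + 1)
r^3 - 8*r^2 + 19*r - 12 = (r - 4)*(r - 3)*(r - 1)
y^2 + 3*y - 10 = (y - 2)*(y + 5)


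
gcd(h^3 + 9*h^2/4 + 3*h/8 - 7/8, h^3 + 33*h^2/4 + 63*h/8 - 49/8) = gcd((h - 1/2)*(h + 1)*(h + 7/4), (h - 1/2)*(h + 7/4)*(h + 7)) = h^2 + 5*h/4 - 7/8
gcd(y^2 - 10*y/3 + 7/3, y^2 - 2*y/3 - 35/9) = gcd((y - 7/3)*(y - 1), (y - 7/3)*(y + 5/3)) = y - 7/3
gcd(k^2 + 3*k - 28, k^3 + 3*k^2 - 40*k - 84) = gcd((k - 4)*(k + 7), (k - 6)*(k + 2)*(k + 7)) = k + 7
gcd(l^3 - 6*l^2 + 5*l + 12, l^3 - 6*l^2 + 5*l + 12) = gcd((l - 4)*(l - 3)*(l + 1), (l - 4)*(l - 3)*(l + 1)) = l^3 - 6*l^2 + 5*l + 12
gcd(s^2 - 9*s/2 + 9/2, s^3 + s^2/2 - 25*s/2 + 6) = s - 3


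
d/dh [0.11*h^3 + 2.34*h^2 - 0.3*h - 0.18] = 0.33*h^2 + 4.68*h - 0.3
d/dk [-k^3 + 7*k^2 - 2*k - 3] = -3*k^2 + 14*k - 2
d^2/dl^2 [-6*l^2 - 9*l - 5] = -12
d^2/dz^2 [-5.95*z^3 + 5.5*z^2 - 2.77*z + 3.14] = 11.0 - 35.7*z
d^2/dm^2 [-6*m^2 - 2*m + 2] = -12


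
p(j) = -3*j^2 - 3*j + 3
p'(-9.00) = 51.00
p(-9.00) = -213.00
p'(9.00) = -57.00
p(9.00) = -267.00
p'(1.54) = -12.24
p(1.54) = -8.73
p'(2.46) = -17.76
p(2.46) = -22.53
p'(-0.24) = -1.56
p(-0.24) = 3.55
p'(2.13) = -15.78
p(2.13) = -17.00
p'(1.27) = -10.62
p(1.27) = -5.65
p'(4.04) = -27.24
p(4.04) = -58.08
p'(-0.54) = 0.24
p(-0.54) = 3.75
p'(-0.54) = 0.24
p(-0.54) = 3.75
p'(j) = -6*j - 3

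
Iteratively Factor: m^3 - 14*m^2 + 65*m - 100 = (m - 4)*(m^2 - 10*m + 25) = (m - 5)*(m - 4)*(m - 5)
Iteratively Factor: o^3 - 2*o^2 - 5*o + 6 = (o + 2)*(o^2 - 4*o + 3) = (o - 1)*(o + 2)*(o - 3)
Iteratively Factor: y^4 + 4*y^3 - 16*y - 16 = (y + 2)*(y^3 + 2*y^2 - 4*y - 8) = (y - 2)*(y + 2)*(y^2 + 4*y + 4) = (y - 2)*(y + 2)^2*(y + 2)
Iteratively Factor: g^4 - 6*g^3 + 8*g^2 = (g)*(g^3 - 6*g^2 + 8*g) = g*(g - 4)*(g^2 - 2*g) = g*(g - 4)*(g - 2)*(g)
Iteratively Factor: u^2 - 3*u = (u)*(u - 3)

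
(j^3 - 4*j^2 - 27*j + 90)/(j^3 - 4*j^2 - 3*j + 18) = (j^2 - j - 30)/(j^2 - j - 6)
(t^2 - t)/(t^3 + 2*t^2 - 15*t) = (t - 1)/(t^2 + 2*t - 15)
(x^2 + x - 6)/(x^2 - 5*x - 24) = (x - 2)/(x - 8)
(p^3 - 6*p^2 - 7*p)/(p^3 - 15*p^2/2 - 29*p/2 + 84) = 2*p*(p^2 - 6*p - 7)/(2*p^3 - 15*p^2 - 29*p + 168)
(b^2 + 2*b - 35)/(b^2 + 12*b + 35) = (b - 5)/(b + 5)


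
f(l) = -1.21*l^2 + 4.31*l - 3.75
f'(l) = 4.31 - 2.42*l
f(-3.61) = -35.08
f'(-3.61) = 13.05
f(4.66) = -9.94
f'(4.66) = -6.97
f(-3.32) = -31.40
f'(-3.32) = 12.34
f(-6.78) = -88.59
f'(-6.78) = 20.72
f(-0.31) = -5.20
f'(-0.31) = 5.06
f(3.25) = -2.52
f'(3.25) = -3.56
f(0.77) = -1.15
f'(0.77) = 2.45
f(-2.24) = -19.48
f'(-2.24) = 9.73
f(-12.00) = -229.71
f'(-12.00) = 33.35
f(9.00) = -62.97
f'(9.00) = -17.47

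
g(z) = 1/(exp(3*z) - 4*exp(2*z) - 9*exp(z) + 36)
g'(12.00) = 0.00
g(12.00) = 0.00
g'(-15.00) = 0.00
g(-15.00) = 0.03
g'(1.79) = -0.11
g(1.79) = 0.02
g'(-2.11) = 0.00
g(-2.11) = 0.03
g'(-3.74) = 0.00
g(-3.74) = 0.03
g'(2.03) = -0.03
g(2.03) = 0.01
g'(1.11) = 427.93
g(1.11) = -4.99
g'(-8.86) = 0.00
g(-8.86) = 0.03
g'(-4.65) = 0.00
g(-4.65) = 0.03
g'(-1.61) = 0.00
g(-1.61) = 0.03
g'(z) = (-3*exp(3*z) + 8*exp(2*z) + 9*exp(z))/(exp(3*z) - 4*exp(2*z) - 9*exp(z) + 36)^2 = (-3*exp(2*z) + 8*exp(z) + 9)*exp(z)/(exp(3*z) - 4*exp(2*z) - 9*exp(z) + 36)^2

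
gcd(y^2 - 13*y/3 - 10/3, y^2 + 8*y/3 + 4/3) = y + 2/3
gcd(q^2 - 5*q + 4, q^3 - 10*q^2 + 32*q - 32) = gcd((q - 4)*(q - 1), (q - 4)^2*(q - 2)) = q - 4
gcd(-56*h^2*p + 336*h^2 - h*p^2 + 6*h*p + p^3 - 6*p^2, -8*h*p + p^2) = -8*h + p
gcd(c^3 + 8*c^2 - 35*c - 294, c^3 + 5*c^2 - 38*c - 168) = c^2 + c - 42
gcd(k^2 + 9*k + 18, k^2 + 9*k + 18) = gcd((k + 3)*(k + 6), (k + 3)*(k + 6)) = k^2 + 9*k + 18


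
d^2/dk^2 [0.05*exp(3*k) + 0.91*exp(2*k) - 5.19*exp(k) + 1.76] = (0.45*exp(2*k) + 3.64*exp(k) - 5.19)*exp(k)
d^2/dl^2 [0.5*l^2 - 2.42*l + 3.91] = 1.00000000000000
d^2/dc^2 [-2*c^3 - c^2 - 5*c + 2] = -12*c - 2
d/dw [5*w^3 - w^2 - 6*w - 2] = 15*w^2 - 2*w - 6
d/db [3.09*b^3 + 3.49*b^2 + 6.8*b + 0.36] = 9.27*b^2 + 6.98*b + 6.8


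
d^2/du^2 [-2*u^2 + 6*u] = -4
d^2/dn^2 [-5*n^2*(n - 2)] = 20 - 30*n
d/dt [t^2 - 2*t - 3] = 2*t - 2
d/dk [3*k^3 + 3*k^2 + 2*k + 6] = 9*k^2 + 6*k + 2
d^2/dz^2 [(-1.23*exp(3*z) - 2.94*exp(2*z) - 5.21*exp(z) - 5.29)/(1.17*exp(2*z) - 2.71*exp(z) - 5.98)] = (-1.683747*exp(6*z) + 11.699883*exp(5*z) - 35.375163*exp(4*z) - 368.621415*exp(3*z) - 707.197491*exp(2*z) - 523.008431*exp(z) - 100.583002)*exp(z)/(1.601613*exp(6*z) - 11.129157*exp(5*z) + 1.219725*exp(4*z) + 93.862205*exp(3*z) - 6.23415000000001*exp(2*z) - 290.732052*exp(z) - 213.847192)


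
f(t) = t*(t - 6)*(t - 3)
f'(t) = t*(t - 6) + t*(t - 3) + (t - 6)*(t - 3) = 3*t^2 - 18*t + 18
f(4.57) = -10.26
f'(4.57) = -1.61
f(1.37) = 10.34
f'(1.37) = -1.03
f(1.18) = 10.35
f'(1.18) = 0.94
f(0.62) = 7.94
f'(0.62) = 7.99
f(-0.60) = -14.26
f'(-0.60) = 29.88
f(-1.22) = -37.17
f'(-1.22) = 44.43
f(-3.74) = -245.52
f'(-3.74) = 127.28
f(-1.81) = -67.99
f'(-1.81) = 60.41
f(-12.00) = -3240.00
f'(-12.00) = 666.00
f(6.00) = 0.00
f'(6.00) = 18.00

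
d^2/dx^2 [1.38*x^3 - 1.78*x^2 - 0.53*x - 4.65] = 8.28*x - 3.56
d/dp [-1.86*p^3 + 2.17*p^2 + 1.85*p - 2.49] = -5.58*p^2 + 4.34*p + 1.85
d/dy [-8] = 0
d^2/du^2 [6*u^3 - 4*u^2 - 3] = 36*u - 8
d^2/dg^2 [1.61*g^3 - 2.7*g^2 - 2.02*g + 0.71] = 9.66*g - 5.4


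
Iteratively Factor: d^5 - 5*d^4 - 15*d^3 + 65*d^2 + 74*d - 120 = (d + 3)*(d^4 - 8*d^3 + 9*d^2 + 38*d - 40) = (d + 2)*(d + 3)*(d^3 - 10*d^2 + 29*d - 20) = (d - 1)*(d + 2)*(d + 3)*(d^2 - 9*d + 20) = (d - 5)*(d - 1)*(d + 2)*(d + 3)*(d - 4)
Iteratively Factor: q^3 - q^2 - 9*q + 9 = (q + 3)*(q^2 - 4*q + 3) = (q - 1)*(q + 3)*(q - 3)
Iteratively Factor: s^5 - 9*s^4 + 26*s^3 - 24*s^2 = (s)*(s^4 - 9*s^3 + 26*s^2 - 24*s) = s*(s - 4)*(s^3 - 5*s^2 + 6*s) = s*(s - 4)*(s - 3)*(s^2 - 2*s) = s*(s - 4)*(s - 3)*(s - 2)*(s)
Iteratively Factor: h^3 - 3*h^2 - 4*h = (h - 4)*(h^2 + h) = (h - 4)*(h + 1)*(h)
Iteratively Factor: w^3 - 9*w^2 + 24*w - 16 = (w - 4)*(w^2 - 5*w + 4) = (w - 4)^2*(w - 1)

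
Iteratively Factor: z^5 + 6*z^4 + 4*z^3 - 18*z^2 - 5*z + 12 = (z + 4)*(z^4 + 2*z^3 - 4*z^2 - 2*z + 3) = (z - 1)*(z + 4)*(z^3 + 3*z^2 - z - 3) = (z - 1)^2*(z + 4)*(z^2 + 4*z + 3) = (z - 1)^2*(z + 1)*(z + 4)*(z + 3)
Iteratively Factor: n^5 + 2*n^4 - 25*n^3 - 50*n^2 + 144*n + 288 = (n - 3)*(n^4 + 5*n^3 - 10*n^2 - 80*n - 96) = (n - 3)*(n + 4)*(n^3 + n^2 - 14*n - 24) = (n - 3)*(n + 3)*(n + 4)*(n^2 - 2*n - 8) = (n - 4)*(n - 3)*(n + 3)*(n + 4)*(n + 2)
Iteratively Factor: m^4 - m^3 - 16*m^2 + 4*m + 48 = (m + 2)*(m^3 - 3*m^2 - 10*m + 24) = (m + 2)*(m + 3)*(m^2 - 6*m + 8) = (m - 2)*(m + 2)*(m + 3)*(m - 4)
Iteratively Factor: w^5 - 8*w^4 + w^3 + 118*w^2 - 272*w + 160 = (w + 4)*(w^4 - 12*w^3 + 49*w^2 - 78*w + 40) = (w - 2)*(w + 4)*(w^3 - 10*w^2 + 29*w - 20) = (w - 2)*(w - 1)*(w + 4)*(w^2 - 9*w + 20) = (w - 5)*(w - 2)*(w - 1)*(w + 4)*(w - 4)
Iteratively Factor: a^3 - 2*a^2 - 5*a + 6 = (a - 3)*(a^2 + a - 2) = (a - 3)*(a + 2)*(a - 1)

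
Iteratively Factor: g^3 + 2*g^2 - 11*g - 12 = (g - 3)*(g^2 + 5*g + 4) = (g - 3)*(g + 4)*(g + 1)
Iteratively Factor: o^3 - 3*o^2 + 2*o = (o - 2)*(o^2 - o) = (o - 2)*(o - 1)*(o)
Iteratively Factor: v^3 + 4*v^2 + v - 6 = (v + 2)*(v^2 + 2*v - 3) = (v - 1)*(v + 2)*(v + 3)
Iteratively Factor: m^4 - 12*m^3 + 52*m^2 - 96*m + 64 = (m - 4)*(m^3 - 8*m^2 + 20*m - 16) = (m - 4)^2*(m^2 - 4*m + 4) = (m - 4)^2*(m - 2)*(m - 2)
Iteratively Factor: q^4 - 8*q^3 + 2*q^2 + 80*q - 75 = (q - 5)*(q^3 - 3*q^2 - 13*q + 15) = (q - 5)*(q + 3)*(q^2 - 6*q + 5) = (q - 5)*(q - 1)*(q + 3)*(q - 5)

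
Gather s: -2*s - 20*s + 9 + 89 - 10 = 88 - 22*s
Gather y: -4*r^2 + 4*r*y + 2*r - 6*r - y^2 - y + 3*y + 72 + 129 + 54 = -4*r^2 - 4*r - y^2 + y*(4*r + 2) + 255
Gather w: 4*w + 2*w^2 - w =2*w^2 + 3*w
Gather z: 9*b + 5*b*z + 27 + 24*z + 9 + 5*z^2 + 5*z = 9*b + 5*z^2 + z*(5*b + 29) + 36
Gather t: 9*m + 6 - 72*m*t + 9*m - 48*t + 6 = 18*m + t*(-72*m - 48) + 12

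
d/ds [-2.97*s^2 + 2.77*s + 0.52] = 2.77 - 5.94*s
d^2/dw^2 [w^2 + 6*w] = 2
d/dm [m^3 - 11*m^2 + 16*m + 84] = 3*m^2 - 22*m + 16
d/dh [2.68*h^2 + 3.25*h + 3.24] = 5.36*h + 3.25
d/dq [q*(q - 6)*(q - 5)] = 3*q^2 - 22*q + 30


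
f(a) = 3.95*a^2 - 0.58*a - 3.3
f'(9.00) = 70.52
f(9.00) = 311.43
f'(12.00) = 94.22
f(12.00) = 558.54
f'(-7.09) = -56.59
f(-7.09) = 199.37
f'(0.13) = 0.45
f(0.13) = -3.31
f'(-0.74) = -6.43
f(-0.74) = -0.71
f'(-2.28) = -18.59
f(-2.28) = 18.56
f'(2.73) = 20.99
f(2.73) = 24.56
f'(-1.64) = -13.54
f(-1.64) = 8.28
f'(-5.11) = -40.95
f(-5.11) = 102.81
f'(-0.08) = -1.21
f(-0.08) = -3.23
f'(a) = 7.9*a - 0.58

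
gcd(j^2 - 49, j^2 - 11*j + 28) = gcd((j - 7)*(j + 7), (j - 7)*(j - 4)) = j - 7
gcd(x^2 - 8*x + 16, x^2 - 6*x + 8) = x - 4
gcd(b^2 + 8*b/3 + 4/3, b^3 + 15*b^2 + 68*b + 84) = b + 2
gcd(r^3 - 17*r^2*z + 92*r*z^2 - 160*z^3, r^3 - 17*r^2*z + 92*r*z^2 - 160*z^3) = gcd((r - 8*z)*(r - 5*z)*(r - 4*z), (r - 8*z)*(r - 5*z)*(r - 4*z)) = -r^3 + 17*r^2*z - 92*r*z^2 + 160*z^3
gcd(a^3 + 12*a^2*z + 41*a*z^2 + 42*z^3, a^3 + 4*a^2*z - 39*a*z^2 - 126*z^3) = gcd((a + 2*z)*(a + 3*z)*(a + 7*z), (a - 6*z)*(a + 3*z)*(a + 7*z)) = a^2 + 10*a*z + 21*z^2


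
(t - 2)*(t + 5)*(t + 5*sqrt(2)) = t^3 + 3*t^2 + 5*sqrt(2)*t^2 - 10*t + 15*sqrt(2)*t - 50*sqrt(2)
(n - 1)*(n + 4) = n^2 + 3*n - 4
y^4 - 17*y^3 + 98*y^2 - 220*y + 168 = (y - 7)*(y - 6)*(y - 2)^2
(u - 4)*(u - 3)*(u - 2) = u^3 - 9*u^2 + 26*u - 24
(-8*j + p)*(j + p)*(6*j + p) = -48*j^3 - 50*j^2*p - j*p^2 + p^3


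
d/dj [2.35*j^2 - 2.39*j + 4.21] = 4.7*j - 2.39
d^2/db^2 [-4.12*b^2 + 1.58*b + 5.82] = -8.24000000000000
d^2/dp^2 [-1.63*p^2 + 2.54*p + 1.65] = -3.26000000000000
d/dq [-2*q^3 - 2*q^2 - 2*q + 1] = -6*q^2 - 4*q - 2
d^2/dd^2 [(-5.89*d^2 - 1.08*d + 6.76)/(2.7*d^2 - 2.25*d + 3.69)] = (-87.3099*d^3 + 647.77482*d^2 - 181.84176*d - 244.585818)/(19.683*d^6 - 49.2075*d^5 + 121.70655*d^4 - 145.891125*d^3 + 166.332285*d^2 - 91.908675*d + 50.243409)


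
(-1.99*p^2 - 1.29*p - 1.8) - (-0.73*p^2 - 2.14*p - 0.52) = -1.26*p^2 + 0.85*p - 1.28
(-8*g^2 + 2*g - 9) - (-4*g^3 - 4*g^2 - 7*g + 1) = 4*g^3 - 4*g^2 + 9*g - 10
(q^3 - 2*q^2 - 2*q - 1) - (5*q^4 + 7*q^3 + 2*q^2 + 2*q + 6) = -5*q^4 - 6*q^3 - 4*q^2 - 4*q - 7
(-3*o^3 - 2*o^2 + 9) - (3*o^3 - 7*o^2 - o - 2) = -6*o^3 + 5*o^2 + o + 11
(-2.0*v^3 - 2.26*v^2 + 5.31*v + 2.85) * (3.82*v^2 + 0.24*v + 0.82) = -7.64*v^5 - 9.1132*v^4 + 18.1018*v^3 + 10.3082*v^2 + 5.0382*v + 2.337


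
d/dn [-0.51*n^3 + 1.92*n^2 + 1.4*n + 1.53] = -1.53*n^2 + 3.84*n + 1.4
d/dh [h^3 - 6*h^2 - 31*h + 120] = 3*h^2 - 12*h - 31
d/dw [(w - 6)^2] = 2*w - 12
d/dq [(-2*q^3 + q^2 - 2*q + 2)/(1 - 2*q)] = 2*(4*q^3 - 4*q^2 + q + 1)/(4*q^2 - 4*q + 1)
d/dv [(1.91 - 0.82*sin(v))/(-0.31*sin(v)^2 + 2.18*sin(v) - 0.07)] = (-0.2542*sin(v)^2 + 1.1842*sin(v) - 4.1064)*cos(v)/(0.0961*sin(v)^4 - 1.3516*sin(v)^3 + 4.7958*sin(v)^2 - 0.3052*sin(v) + 0.0049)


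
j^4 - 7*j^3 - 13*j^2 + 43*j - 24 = (j - 8)*(j - 1)^2*(j + 3)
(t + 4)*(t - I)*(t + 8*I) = t^3 + 4*t^2 + 7*I*t^2 + 8*t + 28*I*t + 32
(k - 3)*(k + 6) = k^2 + 3*k - 18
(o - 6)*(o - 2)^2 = o^3 - 10*o^2 + 28*o - 24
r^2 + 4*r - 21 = (r - 3)*(r + 7)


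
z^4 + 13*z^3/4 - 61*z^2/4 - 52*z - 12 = (z - 4)*(z + 1/4)*(z + 3)*(z + 4)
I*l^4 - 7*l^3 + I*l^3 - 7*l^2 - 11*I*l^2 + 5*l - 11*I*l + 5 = (l + I)^2*(l + 5*I)*(I*l + I)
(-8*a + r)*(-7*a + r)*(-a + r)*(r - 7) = -56*a^3*r + 392*a^3 + 71*a^2*r^2 - 497*a^2*r - 16*a*r^3 + 112*a*r^2 + r^4 - 7*r^3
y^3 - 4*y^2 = y^2*(y - 4)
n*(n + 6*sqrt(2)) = n^2 + 6*sqrt(2)*n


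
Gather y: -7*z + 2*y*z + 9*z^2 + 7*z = 2*y*z + 9*z^2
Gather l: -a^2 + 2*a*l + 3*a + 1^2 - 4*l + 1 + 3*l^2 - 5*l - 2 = -a^2 + 3*a + 3*l^2 + l*(2*a - 9)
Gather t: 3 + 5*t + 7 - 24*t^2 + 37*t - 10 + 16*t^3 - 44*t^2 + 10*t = 16*t^3 - 68*t^2 + 52*t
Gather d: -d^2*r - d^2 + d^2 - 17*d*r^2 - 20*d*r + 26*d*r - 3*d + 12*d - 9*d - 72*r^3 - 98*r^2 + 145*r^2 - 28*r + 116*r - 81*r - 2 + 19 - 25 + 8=-d^2*r + d*(-17*r^2 + 6*r) - 72*r^3 + 47*r^2 + 7*r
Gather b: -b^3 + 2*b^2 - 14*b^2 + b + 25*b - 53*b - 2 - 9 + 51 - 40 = -b^3 - 12*b^2 - 27*b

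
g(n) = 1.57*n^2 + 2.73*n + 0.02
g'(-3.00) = -6.69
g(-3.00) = 5.96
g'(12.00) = 40.41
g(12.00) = 258.86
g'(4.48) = 16.80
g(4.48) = 43.76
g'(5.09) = 18.71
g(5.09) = 54.59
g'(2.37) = 10.17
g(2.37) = 15.31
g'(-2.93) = -6.47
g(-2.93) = 5.50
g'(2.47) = 10.49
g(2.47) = 16.34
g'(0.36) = 3.86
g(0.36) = 1.21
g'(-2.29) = -4.46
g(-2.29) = 2.00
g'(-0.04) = 2.60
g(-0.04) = -0.09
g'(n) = 3.14*n + 2.73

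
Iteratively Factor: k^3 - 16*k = (k)*(k^2 - 16) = k*(k - 4)*(k + 4)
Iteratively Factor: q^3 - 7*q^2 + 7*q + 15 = (q + 1)*(q^2 - 8*q + 15) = (q - 5)*(q + 1)*(q - 3)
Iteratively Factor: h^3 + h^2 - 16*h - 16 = (h - 4)*(h^2 + 5*h + 4) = (h - 4)*(h + 1)*(h + 4)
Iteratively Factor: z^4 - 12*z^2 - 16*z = (z - 4)*(z^3 + 4*z^2 + 4*z) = z*(z - 4)*(z^2 + 4*z + 4) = z*(z - 4)*(z + 2)*(z + 2)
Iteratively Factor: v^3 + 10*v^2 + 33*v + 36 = (v + 3)*(v^2 + 7*v + 12) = (v + 3)*(v + 4)*(v + 3)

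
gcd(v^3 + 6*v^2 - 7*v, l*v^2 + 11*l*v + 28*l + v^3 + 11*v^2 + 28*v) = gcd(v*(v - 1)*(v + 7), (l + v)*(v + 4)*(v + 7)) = v + 7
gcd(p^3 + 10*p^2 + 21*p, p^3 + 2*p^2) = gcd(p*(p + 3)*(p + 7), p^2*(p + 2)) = p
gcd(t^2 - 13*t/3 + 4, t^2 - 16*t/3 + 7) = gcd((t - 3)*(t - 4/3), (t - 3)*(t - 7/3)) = t - 3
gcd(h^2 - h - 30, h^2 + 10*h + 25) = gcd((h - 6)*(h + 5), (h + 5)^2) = h + 5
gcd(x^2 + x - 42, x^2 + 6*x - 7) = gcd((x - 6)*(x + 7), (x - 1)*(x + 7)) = x + 7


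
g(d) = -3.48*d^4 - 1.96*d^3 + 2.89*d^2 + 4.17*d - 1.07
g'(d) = -13.92*d^3 - 5.88*d^2 + 5.78*d + 4.17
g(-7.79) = -11746.94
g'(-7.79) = 6182.71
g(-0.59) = -2.54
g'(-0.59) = 1.57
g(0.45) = 1.07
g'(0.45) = 4.31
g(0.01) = -1.03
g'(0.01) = 4.23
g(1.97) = -49.04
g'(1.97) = -113.69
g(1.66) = -21.57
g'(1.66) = -66.11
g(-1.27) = -6.74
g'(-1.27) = 15.86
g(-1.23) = -6.14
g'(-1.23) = 14.07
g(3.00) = -297.35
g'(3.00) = -407.25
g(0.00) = -1.07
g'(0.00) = 4.17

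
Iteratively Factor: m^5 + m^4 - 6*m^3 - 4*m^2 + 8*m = (m - 1)*(m^4 + 2*m^3 - 4*m^2 - 8*m) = (m - 2)*(m - 1)*(m^3 + 4*m^2 + 4*m) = (m - 2)*(m - 1)*(m + 2)*(m^2 + 2*m) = (m - 2)*(m - 1)*(m + 2)^2*(m)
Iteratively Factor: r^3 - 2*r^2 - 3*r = (r)*(r^2 - 2*r - 3) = r*(r + 1)*(r - 3)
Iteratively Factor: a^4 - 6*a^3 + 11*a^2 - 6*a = (a)*(a^3 - 6*a^2 + 11*a - 6) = a*(a - 3)*(a^2 - 3*a + 2) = a*(a - 3)*(a - 1)*(a - 2)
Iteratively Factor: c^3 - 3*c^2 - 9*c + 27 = (c - 3)*(c^2 - 9) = (c - 3)^2*(c + 3)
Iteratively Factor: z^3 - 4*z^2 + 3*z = (z)*(z^2 - 4*z + 3) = z*(z - 3)*(z - 1)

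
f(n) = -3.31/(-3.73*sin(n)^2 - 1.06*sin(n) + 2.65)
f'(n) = -3.31*(7.46*sin(n)*cos(n) + 1.06*cos(n))/(-3.73*sin(n)^2 - 1.06*sin(n) + 2.65)^2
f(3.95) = -2.26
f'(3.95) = -4.61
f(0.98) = 4.12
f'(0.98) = -20.75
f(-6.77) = -1.42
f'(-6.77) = 1.31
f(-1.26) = -11.90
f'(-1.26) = 79.11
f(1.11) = 2.56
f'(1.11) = -6.83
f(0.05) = -1.28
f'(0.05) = -0.71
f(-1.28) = -13.67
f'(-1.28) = 98.54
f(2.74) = -1.99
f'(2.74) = 4.37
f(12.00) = -1.54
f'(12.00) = 1.79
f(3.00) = -1.36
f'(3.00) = 1.18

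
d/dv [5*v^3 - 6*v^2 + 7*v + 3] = 15*v^2 - 12*v + 7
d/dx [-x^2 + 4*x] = 4 - 2*x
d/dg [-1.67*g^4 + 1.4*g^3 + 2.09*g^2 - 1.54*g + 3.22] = -6.68*g^3 + 4.2*g^2 + 4.18*g - 1.54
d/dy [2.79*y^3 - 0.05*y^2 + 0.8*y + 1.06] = 8.37*y^2 - 0.1*y + 0.8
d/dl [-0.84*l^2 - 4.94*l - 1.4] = -1.68*l - 4.94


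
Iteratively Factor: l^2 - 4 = (l - 2)*(l + 2)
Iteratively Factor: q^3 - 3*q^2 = (q - 3)*(q^2) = q*(q - 3)*(q)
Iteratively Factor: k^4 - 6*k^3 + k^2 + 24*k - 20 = (k - 5)*(k^3 - k^2 - 4*k + 4) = (k - 5)*(k - 1)*(k^2 - 4) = (k - 5)*(k - 2)*(k - 1)*(k + 2)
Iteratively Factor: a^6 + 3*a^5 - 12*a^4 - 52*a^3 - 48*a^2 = (a - 4)*(a^5 + 7*a^4 + 16*a^3 + 12*a^2) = (a - 4)*(a + 3)*(a^4 + 4*a^3 + 4*a^2) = a*(a - 4)*(a + 3)*(a^3 + 4*a^2 + 4*a) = a*(a - 4)*(a + 2)*(a + 3)*(a^2 + 2*a) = a^2*(a - 4)*(a + 2)*(a + 3)*(a + 2)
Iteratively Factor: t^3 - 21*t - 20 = (t + 4)*(t^2 - 4*t - 5) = (t - 5)*(t + 4)*(t + 1)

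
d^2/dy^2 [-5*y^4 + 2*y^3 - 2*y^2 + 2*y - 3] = -60*y^2 + 12*y - 4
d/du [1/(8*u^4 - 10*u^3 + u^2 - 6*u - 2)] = 2*(-16*u^3 + 15*u^2 - u + 3)/(-8*u^4 + 10*u^3 - u^2 + 6*u + 2)^2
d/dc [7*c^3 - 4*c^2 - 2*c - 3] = 21*c^2 - 8*c - 2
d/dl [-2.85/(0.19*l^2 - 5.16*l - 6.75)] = (1.083*l - 14.706)/(-0.19*l^2 + 5.16*l + 6.75)^2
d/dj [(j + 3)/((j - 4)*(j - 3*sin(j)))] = ((j - 4)*(j + 3)*(3*cos(j) - 1) + (j - 4)*(j - 3*sin(j)) - (j + 3)*(j - 3*sin(j)))/((j - 4)^2*(j - 3*sin(j))^2)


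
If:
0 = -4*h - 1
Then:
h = -1/4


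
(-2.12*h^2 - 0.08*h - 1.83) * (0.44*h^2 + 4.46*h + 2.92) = -0.9328*h^4 - 9.4904*h^3 - 7.3524*h^2 - 8.3954*h - 5.3436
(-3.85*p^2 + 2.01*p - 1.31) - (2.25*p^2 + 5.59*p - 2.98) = -6.1*p^2 - 3.58*p + 1.67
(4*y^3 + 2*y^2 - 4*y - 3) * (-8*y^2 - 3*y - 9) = -32*y^5 - 28*y^4 - 10*y^3 + 18*y^2 + 45*y + 27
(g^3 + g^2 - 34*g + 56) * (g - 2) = g^4 - g^3 - 36*g^2 + 124*g - 112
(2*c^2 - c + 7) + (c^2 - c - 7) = 3*c^2 - 2*c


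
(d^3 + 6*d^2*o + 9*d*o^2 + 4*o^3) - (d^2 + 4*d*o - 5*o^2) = d^3 + 6*d^2*o - d^2 + 9*d*o^2 - 4*d*o + 4*o^3 + 5*o^2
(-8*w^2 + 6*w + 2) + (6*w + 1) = -8*w^2 + 12*w + 3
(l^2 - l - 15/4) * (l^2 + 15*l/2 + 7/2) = l^4 + 13*l^3/2 - 31*l^2/4 - 253*l/8 - 105/8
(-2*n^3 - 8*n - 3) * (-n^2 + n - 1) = 2*n^5 - 2*n^4 + 10*n^3 - 5*n^2 + 5*n + 3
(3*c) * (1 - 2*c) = -6*c^2 + 3*c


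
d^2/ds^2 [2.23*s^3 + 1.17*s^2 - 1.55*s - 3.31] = 13.38*s + 2.34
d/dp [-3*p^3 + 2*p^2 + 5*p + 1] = -9*p^2 + 4*p + 5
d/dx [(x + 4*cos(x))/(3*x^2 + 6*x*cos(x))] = -(2*x^2*sin(x) + x^2 + 8*x*cos(x) + 8*cos(x)^2)/(3*x^2*(x + 2*cos(x))^2)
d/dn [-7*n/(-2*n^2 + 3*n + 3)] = 7*(-2*n^2 - 3)/(4*n^4 - 12*n^3 - 3*n^2 + 18*n + 9)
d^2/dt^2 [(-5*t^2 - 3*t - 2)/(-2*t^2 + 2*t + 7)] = 2*(32*t^3 + 234*t^2 + 102*t + 239)/(8*t^6 - 24*t^5 - 60*t^4 + 160*t^3 + 210*t^2 - 294*t - 343)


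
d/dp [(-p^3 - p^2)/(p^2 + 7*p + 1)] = p*(-p^3 - 14*p^2 - 10*p - 2)/(p^4 + 14*p^3 + 51*p^2 + 14*p + 1)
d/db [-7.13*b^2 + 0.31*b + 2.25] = 0.31 - 14.26*b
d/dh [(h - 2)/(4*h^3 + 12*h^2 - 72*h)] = (h*(h^2 + 3*h - 18) - 3*(h - 2)*(h^2 + 2*h - 6))/(4*h^2*(h^2 + 3*h - 18)^2)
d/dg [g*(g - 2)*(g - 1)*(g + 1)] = 4*g^3 - 6*g^2 - 2*g + 2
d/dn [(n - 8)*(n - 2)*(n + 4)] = 3*n^2 - 12*n - 24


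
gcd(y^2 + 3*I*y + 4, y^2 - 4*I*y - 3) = y - I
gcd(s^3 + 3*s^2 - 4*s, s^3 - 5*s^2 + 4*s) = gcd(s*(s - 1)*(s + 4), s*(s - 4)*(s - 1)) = s^2 - s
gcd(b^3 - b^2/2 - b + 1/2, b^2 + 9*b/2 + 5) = 1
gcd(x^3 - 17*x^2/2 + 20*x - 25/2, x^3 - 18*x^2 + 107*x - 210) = x - 5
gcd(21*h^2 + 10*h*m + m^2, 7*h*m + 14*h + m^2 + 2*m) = 7*h + m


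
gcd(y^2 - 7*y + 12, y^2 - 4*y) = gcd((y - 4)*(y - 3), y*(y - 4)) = y - 4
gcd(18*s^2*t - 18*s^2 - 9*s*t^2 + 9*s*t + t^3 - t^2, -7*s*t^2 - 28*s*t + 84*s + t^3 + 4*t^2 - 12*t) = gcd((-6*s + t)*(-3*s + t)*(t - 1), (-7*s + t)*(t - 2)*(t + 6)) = 1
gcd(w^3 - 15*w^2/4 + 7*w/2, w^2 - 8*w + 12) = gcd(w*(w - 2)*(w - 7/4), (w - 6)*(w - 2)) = w - 2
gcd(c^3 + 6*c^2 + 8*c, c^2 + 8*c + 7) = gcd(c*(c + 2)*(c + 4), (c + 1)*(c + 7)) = 1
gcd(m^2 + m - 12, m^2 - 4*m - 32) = m + 4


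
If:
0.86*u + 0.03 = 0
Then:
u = -0.03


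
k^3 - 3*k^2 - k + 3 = (k - 3)*(k - 1)*(k + 1)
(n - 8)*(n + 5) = n^2 - 3*n - 40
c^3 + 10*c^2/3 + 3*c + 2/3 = (c + 1/3)*(c + 1)*(c + 2)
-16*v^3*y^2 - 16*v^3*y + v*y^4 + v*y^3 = y*(-4*v + y)*(4*v + y)*(v*y + v)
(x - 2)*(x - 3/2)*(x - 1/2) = x^3 - 4*x^2 + 19*x/4 - 3/2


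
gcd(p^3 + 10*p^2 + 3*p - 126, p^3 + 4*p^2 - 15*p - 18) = p^2 + 3*p - 18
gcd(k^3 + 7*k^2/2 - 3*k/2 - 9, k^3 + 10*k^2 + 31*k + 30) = k^2 + 5*k + 6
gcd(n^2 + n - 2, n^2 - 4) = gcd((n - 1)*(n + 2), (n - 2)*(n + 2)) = n + 2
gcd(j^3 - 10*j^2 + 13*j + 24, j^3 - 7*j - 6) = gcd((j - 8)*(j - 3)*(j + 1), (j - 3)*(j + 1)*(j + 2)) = j^2 - 2*j - 3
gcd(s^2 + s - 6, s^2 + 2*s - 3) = s + 3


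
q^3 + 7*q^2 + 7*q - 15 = (q - 1)*(q + 3)*(q + 5)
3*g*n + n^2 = n*(3*g + n)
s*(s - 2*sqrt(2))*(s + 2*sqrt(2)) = s^3 - 8*s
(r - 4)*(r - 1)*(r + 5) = r^3 - 21*r + 20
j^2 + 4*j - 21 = (j - 3)*(j + 7)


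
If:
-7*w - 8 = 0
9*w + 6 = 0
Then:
No Solution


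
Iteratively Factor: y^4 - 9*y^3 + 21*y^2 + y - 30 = (y + 1)*(y^3 - 10*y^2 + 31*y - 30) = (y - 5)*(y + 1)*(y^2 - 5*y + 6) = (y - 5)*(y - 3)*(y + 1)*(y - 2)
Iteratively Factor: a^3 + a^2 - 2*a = (a + 2)*(a^2 - a) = a*(a + 2)*(a - 1)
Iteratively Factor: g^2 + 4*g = (g + 4)*(g)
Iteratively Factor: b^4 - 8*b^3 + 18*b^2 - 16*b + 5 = (b - 1)*(b^3 - 7*b^2 + 11*b - 5) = (b - 1)^2*(b^2 - 6*b + 5) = (b - 5)*(b - 1)^2*(b - 1)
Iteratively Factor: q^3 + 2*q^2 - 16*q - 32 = (q + 2)*(q^2 - 16) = (q + 2)*(q + 4)*(q - 4)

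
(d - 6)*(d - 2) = d^2 - 8*d + 12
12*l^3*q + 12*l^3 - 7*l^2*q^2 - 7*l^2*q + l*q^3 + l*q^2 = (-4*l + q)*(-3*l + q)*(l*q + l)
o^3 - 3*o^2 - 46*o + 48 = (o - 8)*(o - 1)*(o + 6)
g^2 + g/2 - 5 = (g - 2)*(g + 5/2)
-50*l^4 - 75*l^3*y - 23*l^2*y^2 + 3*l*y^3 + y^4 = (-5*l + y)*(l + y)*(2*l + y)*(5*l + y)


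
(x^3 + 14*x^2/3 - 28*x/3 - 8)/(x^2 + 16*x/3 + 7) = (3*x^3 + 14*x^2 - 28*x - 24)/(3*x^2 + 16*x + 21)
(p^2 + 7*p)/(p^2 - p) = (p + 7)/(p - 1)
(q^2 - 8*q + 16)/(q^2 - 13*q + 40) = (q^2 - 8*q + 16)/(q^2 - 13*q + 40)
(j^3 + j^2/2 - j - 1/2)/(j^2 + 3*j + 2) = (2*j^2 - j - 1)/(2*(j + 2))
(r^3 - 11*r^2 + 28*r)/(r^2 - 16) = r*(r - 7)/(r + 4)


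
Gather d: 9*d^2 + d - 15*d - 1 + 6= 9*d^2 - 14*d + 5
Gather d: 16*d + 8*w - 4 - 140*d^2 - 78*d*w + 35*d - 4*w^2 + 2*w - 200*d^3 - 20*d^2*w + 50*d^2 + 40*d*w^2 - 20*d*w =-200*d^3 + d^2*(-20*w - 90) + d*(40*w^2 - 98*w + 51) - 4*w^2 + 10*w - 4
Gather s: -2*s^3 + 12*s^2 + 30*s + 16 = -2*s^3 + 12*s^2 + 30*s + 16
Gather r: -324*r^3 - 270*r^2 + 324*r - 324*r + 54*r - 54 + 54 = -324*r^3 - 270*r^2 + 54*r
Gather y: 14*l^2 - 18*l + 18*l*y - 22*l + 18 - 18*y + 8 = 14*l^2 - 40*l + y*(18*l - 18) + 26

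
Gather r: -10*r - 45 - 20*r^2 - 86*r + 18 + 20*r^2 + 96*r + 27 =0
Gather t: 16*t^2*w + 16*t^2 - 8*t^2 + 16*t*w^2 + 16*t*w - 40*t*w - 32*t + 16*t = t^2*(16*w + 8) + t*(16*w^2 - 24*w - 16)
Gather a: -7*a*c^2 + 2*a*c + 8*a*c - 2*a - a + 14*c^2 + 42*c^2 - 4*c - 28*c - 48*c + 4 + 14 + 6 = a*(-7*c^2 + 10*c - 3) + 56*c^2 - 80*c + 24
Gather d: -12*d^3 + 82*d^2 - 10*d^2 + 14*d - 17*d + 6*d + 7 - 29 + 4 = -12*d^3 + 72*d^2 + 3*d - 18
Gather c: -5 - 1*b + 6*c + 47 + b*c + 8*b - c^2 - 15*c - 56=7*b - c^2 + c*(b - 9) - 14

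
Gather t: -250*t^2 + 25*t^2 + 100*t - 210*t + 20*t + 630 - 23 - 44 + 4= -225*t^2 - 90*t + 567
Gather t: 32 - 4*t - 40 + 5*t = t - 8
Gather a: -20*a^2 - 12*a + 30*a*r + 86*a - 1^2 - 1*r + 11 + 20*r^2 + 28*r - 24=-20*a^2 + a*(30*r + 74) + 20*r^2 + 27*r - 14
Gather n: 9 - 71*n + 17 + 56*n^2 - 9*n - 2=56*n^2 - 80*n + 24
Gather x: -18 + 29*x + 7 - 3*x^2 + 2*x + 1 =-3*x^2 + 31*x - 10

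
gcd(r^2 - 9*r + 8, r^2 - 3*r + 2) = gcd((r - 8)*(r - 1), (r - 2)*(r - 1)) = r - 1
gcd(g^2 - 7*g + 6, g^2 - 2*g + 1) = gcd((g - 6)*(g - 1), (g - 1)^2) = g - 1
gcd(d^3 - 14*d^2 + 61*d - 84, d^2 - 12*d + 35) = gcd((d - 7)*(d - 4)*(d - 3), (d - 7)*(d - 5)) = d - 7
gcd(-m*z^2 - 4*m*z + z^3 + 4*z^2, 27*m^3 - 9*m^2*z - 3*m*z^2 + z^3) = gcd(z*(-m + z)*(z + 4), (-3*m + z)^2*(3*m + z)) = 1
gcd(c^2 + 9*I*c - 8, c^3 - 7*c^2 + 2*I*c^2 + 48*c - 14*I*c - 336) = c + 8*I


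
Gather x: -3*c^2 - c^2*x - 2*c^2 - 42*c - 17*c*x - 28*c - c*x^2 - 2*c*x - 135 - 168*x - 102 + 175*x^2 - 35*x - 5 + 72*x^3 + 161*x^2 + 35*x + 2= -5*c^2 - 70*c + 72*x^3 + x^2*(336 - c) + x*(-c^2 - 19*c - 168) - 240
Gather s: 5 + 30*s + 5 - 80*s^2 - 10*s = -80*s^2 + 20*s + 10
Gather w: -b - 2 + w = -b + w - 2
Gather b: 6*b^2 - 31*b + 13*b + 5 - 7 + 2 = 6*b^2 - 18*b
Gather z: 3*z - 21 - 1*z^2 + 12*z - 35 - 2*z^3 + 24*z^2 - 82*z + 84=-2*z^3 + 23*z^2 - 67*z + 28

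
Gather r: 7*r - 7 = 7*r - 7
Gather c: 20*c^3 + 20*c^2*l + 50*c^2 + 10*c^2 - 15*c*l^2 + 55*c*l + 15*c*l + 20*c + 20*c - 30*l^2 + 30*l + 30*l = 20*c^3 + c^2*(20*l + 60) + c*(-15*l^2 + 70*l + 40) - 30*l^2 + 60*l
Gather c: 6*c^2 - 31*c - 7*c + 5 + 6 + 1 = 6*c^2 - 38*c + 12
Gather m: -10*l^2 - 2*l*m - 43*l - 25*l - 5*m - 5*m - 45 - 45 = -10*l^2 - 68*l + m*(-2*l - 10) - 90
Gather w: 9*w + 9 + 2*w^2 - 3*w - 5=2*w^2 + 6*w + 4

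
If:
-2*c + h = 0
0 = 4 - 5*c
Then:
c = 4/5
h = 8/5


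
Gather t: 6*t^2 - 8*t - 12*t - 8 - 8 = 6*t^2 - 20*t - 16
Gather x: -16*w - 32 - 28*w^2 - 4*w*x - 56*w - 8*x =-28*w^2 - 72*w + x*(-4*w - 8) - 32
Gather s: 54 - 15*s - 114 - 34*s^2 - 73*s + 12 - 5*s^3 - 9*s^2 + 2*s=-5*s^3 - 43*s^2 - 86*s - 48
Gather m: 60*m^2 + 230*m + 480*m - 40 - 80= 60*m^2 + 710*m - 120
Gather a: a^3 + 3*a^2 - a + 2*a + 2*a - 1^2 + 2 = a^3 + 3*a^2 + 3*a + 1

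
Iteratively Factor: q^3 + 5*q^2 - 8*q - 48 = (q - 3)*(q^2 + 8*q + 16) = (q - 3)*(q + 4)*(q + 4)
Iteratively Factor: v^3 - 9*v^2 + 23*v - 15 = (v - 1)*(v^2 - 8*v + 15) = (v - 3)*(v - 1)*(v - 5)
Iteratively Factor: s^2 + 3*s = (s)*(s + 3)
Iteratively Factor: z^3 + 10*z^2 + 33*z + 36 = (z + 4)*(z^2 + 6*z + 9) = (z + 3)*(z + 4)*(z + 3)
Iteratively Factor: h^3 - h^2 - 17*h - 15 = (h - 5)*(h^2 + 4*h + 3) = (h - 5)*(h + 3)*(h + 1)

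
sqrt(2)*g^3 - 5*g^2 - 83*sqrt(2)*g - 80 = (g - 8*sqrt(2))*(g + 5*sqrt(2))*(sqrt(2)*g + 1)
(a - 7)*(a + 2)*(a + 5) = a^3 - 39*a - 70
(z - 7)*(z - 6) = z^2 - 13*z + 42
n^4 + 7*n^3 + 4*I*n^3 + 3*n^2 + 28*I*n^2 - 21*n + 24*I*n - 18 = (n + 1)*(n + 6)*(n + I)*(n + 3*I)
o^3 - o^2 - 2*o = o*(o - 2)*(o + 1)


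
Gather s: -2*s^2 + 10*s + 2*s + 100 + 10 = -2*s^2 + 12*s + 110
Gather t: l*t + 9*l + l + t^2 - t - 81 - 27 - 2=10*l + t^2 + t*(l - 1) - 110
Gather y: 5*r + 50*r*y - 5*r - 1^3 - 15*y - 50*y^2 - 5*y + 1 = -50*y^2 + y*(50*r - 20)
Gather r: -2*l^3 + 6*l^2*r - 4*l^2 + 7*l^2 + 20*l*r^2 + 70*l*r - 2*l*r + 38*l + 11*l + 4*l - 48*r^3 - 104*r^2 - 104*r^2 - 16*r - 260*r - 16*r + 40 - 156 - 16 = -2*l^3 + 3*l^2 + 53*l - 48*r^3 + r^2*(20*l - 208) + r*(6*l^2 + 68*l - 292) - 132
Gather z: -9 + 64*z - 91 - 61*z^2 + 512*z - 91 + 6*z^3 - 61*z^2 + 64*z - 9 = 6*z^3 - 122*z^2 + 640*z - 200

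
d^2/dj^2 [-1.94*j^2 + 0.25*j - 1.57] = -3.88000000000000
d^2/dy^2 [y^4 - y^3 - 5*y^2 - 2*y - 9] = 12*y^2 - 6*y - 10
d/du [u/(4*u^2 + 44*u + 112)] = (28 - u^2)/(4*(u^4 + 22*u^3 + 177*u^2 + 616*u + 784))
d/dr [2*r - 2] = 2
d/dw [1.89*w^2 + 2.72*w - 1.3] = 3.78*w + 2.72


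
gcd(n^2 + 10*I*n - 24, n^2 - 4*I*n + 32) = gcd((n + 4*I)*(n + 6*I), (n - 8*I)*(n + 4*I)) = n + 4*I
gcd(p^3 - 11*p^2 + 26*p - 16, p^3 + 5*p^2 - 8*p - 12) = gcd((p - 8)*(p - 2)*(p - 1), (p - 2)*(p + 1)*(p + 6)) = p - 2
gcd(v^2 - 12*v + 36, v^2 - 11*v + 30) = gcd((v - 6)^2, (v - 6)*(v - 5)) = v - 6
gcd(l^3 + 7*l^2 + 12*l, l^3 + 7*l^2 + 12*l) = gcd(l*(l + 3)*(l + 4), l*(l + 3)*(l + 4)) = l^3 + 7*l^2 + 12*l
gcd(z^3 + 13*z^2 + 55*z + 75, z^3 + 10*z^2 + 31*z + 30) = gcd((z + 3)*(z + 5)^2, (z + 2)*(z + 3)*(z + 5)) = z^2 + 8*z + 15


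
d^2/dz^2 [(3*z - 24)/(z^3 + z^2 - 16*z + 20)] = 6*(3*z^3 - 33*z^2 - 191*z - 392)/(z^7 + 7*z^6 - 21*z^5 - 147*z^4 + 336*z^3 + 840*z^2 - 2800*z + 2000)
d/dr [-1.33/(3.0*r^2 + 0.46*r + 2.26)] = (7.98*r + 0.6118)/(3.0*r^2 + 0.46*r + 2.26)^2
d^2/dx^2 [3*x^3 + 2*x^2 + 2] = 18*x + 4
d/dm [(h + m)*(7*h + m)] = 8*h + 2*m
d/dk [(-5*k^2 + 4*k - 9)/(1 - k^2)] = 4*(k^2 - 7*k + 1)/(k^4 - 2*k^2 + 1)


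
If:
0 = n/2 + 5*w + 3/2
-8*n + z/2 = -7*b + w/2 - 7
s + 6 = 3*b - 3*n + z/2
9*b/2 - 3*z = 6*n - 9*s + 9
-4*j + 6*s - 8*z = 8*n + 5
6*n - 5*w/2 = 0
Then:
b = 6946/875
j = 649013/3500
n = -3/25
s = -7962/175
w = -36/125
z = -15918/125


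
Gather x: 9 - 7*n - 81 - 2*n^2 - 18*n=-2*n^2 - 25*n - 72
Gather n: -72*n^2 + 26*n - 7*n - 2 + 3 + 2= -72*n^2 + 19*n + 3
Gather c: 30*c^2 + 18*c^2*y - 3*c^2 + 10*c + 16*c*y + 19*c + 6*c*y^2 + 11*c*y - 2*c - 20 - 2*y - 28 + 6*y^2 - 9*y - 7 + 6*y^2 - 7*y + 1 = c^2*(18*y + 27) + c*(6*y^2 + 27*y + 27) + 12*y^2 - 18*y - 54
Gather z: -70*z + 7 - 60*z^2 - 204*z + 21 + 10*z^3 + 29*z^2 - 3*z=10*z^3 - 31*z^2 - 277*z + 28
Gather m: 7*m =7*m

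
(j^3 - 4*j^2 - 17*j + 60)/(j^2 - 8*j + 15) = j + 4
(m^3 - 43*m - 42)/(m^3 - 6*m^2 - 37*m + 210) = (m + 1)/(m - 5)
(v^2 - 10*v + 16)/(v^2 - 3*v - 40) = (v - 2)/(v + 5)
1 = 1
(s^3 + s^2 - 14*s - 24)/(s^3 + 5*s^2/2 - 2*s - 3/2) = 2*(s^2 - 2*s - 8)/(2*s^2 - s - 1)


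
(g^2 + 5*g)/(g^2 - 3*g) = (g + 5)/(g - 3)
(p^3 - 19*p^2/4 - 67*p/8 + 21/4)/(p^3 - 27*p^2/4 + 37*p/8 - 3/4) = (4*p + 7)/(4*p - 1)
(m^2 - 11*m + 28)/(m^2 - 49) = (m - 4)/(m + 7)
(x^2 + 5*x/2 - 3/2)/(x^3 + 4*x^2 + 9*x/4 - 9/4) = 2/(2*x + 3)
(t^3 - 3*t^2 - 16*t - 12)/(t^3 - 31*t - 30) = (t + 2)/(t + 5)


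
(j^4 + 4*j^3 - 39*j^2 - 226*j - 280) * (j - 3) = j^5 + j^4 - 51*j^3 - 109*j^2 + 398*j + 840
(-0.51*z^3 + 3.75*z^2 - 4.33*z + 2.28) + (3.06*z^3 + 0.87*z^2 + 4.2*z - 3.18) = 2.55*z^3 + 4.62*z^2 - 0.13*z - 0.9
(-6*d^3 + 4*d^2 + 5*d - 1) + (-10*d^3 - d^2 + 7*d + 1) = -16*d^3 + 3*d^2 + 12*d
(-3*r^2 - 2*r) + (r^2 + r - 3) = -2*r^2 - r - 3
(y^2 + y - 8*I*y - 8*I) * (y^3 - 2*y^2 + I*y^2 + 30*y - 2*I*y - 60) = y^5 - y^4 - 7*I*y^4 + 36*y^3 + 7*I*y^3 - 38*y^2 - 226*I*y^2 - 76*y + 240*I*y + 480*I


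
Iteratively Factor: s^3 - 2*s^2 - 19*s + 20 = (s - 1)*(s^2 - s - 20) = (s - 1)*(s + 4)*(s - 5)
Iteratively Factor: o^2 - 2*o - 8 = (o - 4)*(o + 2)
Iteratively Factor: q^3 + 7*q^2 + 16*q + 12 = (q + 2)*(q^2 + 5*q + 6) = (q + 2)*(q + 3)*(q + 2)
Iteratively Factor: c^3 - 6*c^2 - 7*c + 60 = (c + 3)*(c^2 - 9*c + 20) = (c - 5)*(c + 3)*(c - 4)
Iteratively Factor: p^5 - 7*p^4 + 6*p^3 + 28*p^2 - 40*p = (p - 2)*(p^4 - 5*p^3 - 4*p^2 + 20*p) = (p - 5)*(p - 2)*(p^3 - 4*p) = (p - 5)*(p - 2)^2*(p^2 + 2*p) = p*(p - 5)*(p - 2)^2*(p + 2)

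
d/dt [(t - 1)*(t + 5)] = 2*t + 4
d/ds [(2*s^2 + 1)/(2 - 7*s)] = (-14*s^2 + 8*s + 7)/(49*s^2 - 28*s + 4)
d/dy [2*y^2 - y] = 4*y - 1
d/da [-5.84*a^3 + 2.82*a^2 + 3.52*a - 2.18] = -17.52*a^2 + 5.64*a + 3.52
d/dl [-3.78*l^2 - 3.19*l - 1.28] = -7.56*l - 3.19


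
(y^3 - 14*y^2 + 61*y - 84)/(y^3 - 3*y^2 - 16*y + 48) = (y - 7)/(y + 4)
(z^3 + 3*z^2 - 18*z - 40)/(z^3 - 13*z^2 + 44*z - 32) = (z^2 + 7*z + 10)/(z^2 - 9*z + 8)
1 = 1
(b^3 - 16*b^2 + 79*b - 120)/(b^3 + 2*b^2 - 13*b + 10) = (b^3 - 16*b^2 + 79*b - 120)/(b^3 + 2*b^2 - 13*b + 10)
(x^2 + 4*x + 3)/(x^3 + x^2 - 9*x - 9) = 1/(x - 3)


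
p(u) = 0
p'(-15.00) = 0.00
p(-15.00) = 0.00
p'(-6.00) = 0.00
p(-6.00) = 0.00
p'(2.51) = 0.00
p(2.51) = 0.00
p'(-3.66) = 0.00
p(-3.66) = 0.00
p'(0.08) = 0.00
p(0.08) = 0.00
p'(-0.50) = 0.00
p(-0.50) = 0.00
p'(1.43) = 0.00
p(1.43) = 0.00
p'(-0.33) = 0.00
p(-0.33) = 0.00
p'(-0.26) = 0.00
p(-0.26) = 0.00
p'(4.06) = 0.00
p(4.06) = 0.00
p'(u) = 0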